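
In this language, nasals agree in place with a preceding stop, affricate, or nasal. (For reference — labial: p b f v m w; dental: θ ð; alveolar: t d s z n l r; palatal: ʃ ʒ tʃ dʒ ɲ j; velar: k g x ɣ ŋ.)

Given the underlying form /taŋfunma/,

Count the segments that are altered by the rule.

/m/ after /n/ (alveolar) → [n]
1 segment changes.

1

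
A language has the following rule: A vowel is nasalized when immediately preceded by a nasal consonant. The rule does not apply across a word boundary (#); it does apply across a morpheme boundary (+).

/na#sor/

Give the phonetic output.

/a/ after nasal /n/ → [ã]

[nã#sor]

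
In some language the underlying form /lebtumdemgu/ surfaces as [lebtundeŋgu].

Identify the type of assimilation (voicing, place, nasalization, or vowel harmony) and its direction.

/m/→[n] /m/→[ŋ].
Each target copies a feature from the following segment, so the direction is regressive.

place assimilation, regressive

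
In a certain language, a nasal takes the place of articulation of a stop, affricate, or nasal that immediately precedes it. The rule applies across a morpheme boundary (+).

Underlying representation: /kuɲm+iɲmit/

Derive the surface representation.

[kuɲɲ+iɲɲit]

/m/ after /ɲ/ (palatal) → [ɲ]
/m/ after /ɲ/ (palatal) → [ɲ]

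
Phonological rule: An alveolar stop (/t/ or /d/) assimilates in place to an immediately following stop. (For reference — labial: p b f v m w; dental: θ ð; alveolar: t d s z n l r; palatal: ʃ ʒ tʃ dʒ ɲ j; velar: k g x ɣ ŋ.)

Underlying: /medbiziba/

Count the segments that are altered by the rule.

/d/ before /b/ (labial) → [b]
1 segment changes.

1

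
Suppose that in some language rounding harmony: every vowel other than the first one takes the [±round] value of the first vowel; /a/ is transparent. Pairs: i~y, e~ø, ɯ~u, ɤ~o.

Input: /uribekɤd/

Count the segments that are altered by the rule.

/i/ harmonizes with /u/ ([+round]) → [y]
/e/ harmonizes with /u/ ([+round]) → [ø]
/ɤ/ harmonizes with /u/ ([+round]) → [o]
3 segments change.

3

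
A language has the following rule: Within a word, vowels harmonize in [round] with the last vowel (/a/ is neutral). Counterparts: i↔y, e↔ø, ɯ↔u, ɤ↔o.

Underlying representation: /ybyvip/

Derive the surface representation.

/y/ harmonizes with /i/ ([-round]) → [i]
/y/ harmonizes with /i/ ([-round]) → [i]

[ibivip]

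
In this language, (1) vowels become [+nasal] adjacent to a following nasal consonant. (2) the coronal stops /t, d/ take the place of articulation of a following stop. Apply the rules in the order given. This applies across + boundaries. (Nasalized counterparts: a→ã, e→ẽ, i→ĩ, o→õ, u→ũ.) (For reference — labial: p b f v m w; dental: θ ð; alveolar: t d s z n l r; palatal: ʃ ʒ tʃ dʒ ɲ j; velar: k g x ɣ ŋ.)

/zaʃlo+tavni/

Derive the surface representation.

[zaʃlo+tavni]

Rule 1: no segment meets the rule's conditions; no change.
After rule 1: zaʃlo+tavni
Rule 2: no segment meets the rule's conditions; no change.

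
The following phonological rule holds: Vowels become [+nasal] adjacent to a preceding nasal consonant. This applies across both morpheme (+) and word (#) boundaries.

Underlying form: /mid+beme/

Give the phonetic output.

[mĩd+bemẽ]

/i/ after nasal /m/ → [ĩ]
/e/ after nasal /m/ → [ẽ]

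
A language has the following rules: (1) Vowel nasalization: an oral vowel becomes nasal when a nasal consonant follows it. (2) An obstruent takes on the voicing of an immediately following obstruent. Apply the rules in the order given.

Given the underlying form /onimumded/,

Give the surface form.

[õnĩmũmded]

Rule 1: /o/ before nasal /n/ → [õ]
Rule 1: /i/ before nasal /m/ → [ĩ]
Rule 1: /u/ before nasal /m/ → [ũ]
After rule 1: õnĩmũmded
Rule 2: no segment meets the rule's conditions; no change.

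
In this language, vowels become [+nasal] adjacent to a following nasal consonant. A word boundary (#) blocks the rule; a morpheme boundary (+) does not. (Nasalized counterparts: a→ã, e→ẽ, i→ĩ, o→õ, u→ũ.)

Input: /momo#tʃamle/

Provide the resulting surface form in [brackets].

[mõmo#tʃãmle]

/o/ before nasal /m/ → [õ]
/a/ before nasal /m/ → [ã]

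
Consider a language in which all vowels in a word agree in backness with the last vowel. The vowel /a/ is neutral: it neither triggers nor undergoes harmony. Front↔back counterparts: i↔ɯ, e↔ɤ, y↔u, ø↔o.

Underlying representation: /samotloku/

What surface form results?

[samotloku]

no segment meets the rule's conditions; no change.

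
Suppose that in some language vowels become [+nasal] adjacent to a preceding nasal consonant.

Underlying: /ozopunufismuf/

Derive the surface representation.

[ozopunũfismũf]

/u/ after nasal /n/ → [ũ]
/u/ after nasal /m/ → [ũ]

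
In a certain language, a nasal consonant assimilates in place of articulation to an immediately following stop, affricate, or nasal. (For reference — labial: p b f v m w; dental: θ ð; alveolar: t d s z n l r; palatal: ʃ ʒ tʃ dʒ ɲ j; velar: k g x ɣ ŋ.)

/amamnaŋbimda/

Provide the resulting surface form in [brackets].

/m/ before /n/ (alveolar) → [n]
/ŋ/ before /b/ (labial) → [m]
/m/ before /d/ (alveolar) → [n]

[amannambinda]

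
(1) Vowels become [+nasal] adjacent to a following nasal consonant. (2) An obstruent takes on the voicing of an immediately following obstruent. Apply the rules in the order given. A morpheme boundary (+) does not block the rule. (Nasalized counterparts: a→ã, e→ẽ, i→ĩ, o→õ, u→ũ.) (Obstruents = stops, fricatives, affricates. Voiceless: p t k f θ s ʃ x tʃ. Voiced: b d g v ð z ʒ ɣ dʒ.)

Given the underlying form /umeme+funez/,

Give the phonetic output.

[ũmẽme+fũnez]

Rule 1: /u/ before nasal /m/ → [ũ]
Rule 1: /e/ before nasal /m/ → [ẽ]
Rule 1: /u/ before nasal /n/ → [ũ]
After rule 1: ũmẽme+fũnez
Rule 2: no segment meets the rule's conditions; no change.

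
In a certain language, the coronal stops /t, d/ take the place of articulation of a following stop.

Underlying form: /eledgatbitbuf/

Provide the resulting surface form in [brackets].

[eleggapbipbuf]

/d/ before /g/ (velar) → [g]
/t/ before /b/ (labial) → [p]
/t/ before /b/ (labial) → [p]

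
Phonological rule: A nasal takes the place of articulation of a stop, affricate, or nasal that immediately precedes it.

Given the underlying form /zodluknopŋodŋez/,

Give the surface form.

[zodlukŋopmodnez]

/n/ after /k/ (velar) → [ŋ]
/ŋ/ after /p/ (labial) → [m]
/ŋ/ after /d/ (alveolar) → [n]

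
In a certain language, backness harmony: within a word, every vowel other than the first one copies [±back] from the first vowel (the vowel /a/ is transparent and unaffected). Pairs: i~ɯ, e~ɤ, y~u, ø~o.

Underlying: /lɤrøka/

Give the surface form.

[lɤroka]

/ø/ harmonizes with /ɤ/ ([+back]) → [o]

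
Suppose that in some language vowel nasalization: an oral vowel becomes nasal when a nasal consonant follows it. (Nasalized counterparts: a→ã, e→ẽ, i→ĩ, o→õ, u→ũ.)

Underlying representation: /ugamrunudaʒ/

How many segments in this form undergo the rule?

2

/a/ before nasal /m/ → [ã]
/u/ before nasal /n/ → [ũ]
2 segments change.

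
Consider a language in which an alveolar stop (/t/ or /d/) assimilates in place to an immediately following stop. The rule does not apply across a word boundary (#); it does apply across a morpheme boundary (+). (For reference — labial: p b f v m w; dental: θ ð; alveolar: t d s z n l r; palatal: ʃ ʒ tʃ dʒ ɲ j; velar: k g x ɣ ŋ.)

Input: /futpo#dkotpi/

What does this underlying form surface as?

[fuppo#gkoppi]

/t/ before /p/ (labial) → [p]
/d/ before /k/ (velar) → [g]
/t/ before /p/ (labial) → [p]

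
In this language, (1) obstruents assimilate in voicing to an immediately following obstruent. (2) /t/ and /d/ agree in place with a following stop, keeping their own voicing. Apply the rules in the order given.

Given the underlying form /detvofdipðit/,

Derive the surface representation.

Rule 1: /t/ before /v/ (voiced) → [d]
Rule 1: /f/ before /d/ (voiced) → [v]
Rule 1: /p/ before /ð/ (voiced) → [b]
After rule 1: dedvovdibðit
Rule 2: no segment meets the rule's conditions; no change.

[dedvovdibðit]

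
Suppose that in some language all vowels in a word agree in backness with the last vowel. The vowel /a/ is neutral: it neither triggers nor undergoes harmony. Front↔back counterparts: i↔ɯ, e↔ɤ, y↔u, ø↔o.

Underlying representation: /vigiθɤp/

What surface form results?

[vɯgɯθɤp]

/i/ harmonizes with /ɤ/ ([+back]) → [ɯ]
/i/ harmonizes with /ɤ/ ([+back]) → [ɯ]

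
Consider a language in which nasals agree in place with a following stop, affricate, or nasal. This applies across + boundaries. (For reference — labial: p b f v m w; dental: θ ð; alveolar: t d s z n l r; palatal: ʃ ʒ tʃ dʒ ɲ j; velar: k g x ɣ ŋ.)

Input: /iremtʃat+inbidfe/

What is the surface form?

/m/ before /tʃ/ (palatal) → [ɲ]
/n/ before /b/ (labial) → [m]

[ireɲtʃat+imbidfe]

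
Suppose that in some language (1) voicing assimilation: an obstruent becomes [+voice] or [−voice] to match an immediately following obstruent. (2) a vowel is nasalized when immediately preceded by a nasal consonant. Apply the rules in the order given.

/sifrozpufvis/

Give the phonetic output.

Rule 1: /z/ before /p/ (voiceless) → [s]
Rule 1: /f/ before /v/ (voiced) → [v]
After rule 1: sifrospuvvis
Rule 2: no segment meets the rule's conditions; no change.

[sifrospuvvis]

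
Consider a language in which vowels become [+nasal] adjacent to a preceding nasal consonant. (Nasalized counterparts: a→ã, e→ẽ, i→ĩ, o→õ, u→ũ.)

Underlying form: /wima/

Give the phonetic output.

/a/ after nasal /m/ → [ã]

[wimã]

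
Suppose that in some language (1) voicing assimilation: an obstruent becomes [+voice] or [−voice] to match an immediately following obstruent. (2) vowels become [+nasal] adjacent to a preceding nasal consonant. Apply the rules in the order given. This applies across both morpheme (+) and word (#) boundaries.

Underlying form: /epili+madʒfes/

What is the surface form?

Rule 1: /dʒ/ before /f/ (voiceless) → [tʃ]
After rule 1: epili+matʃfes
Rule 2: /a/ after nasal /m/ → [ã]

[epili+mãtʃfes]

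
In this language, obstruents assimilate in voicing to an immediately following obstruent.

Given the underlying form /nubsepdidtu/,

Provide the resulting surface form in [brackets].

[nupsebdittu]

/b/ before /s/ (voiceless) → [p]
/p/ before /d/ (voiced) → [b]
/d/ before /t/ (voiceless) → [t]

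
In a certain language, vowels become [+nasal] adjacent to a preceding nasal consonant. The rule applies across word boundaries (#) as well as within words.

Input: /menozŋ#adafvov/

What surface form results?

[mẽnõzŋ#ãdafvov]

/e/ after nasal /m/ → [ẽ]
/o/ after nasal /n/ → [õ]
/a/ after nasal /ŋ/ → [ã]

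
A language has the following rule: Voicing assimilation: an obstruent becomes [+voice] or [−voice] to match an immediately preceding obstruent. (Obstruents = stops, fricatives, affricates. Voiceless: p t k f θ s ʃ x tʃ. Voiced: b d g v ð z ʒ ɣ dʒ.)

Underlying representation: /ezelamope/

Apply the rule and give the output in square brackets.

no segment meets the rule's conditions; no change.

[ezelamope]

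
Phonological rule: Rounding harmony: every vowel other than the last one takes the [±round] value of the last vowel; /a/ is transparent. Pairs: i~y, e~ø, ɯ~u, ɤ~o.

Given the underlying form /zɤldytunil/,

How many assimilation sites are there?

/y/ harmonizes with /i/ ([-round]) → [i]
/u/ harmonizes with /i/ ([-round]) → [ɯ]
2 segments change.

2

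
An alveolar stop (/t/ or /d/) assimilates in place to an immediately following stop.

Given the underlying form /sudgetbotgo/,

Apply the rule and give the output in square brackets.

[suggepbokgo]

/d/ before /g/ (velar) → [g]
/t/ before /b/ (labial) → [p]
/t/ before /g/ (velar) → [k]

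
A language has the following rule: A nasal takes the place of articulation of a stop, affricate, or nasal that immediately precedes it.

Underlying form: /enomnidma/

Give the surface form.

[enommidna]

/n/ after /m/ (labial) → [m]
/m/ after /d/ (alveolar) → [n]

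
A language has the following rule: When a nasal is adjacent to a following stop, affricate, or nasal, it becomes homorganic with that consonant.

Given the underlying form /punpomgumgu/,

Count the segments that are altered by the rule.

3

/n/ before /p/ (labial) → [m]
/m/ before /g/ (velar) → [ŋ]
/m/ before /g/ (velar) → [ŋ]
3 segments change.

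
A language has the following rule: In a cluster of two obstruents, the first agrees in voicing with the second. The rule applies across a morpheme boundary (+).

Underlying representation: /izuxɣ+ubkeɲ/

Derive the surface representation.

/x/ before /ɣ/ (voiced) → [ɣ]
/b/ before /k/ (voiceless) → [p]

[izuɣɣ+upkeɲ]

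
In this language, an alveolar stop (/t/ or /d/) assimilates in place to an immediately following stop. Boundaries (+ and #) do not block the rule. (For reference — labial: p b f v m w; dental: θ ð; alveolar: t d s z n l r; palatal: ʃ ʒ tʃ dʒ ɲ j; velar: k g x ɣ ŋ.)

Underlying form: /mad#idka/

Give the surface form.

/d/ before /k/ (velar) → [g]

[mad#igka]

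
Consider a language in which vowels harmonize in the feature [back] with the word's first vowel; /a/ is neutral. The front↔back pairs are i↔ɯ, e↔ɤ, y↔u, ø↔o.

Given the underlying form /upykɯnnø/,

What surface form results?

/y/ harmonizes with /u/ ([+back]) → [u]
/ø/ harmonizes with /u/ ([+back]) → [o]

[upukɯnno]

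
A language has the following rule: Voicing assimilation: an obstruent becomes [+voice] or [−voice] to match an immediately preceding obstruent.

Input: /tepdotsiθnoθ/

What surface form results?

[teptotsiθnoθ]

/d/ after /p/ (voiceless) → [t]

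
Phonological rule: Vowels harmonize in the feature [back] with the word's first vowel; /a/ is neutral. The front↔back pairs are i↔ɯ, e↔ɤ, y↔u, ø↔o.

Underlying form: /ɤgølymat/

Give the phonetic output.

[ɤgolumat]

/ø/ harmonizes with /ɤ/ ([+back]) → [o]
/y/ harmonizes with /ɤ/ ([+back]) → [u]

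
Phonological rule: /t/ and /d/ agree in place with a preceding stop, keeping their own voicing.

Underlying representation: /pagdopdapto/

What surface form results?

[paggopbappo]

/d/ after /g/ (velar) → [g]
/d/ after /p/ (labial) → [b]
/t/ after /p/ (labial) → [p]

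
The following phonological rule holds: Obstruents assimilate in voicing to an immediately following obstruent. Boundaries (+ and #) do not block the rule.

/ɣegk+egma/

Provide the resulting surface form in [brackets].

/g/ before /k/ (voiceless) → [k]

[ɣekk+egma]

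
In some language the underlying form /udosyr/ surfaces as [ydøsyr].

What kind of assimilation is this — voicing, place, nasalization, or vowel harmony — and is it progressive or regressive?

/u/→[y] /o/→[ø].
Vowels agree with the last vowel, so the harmony is regressive.

vowel harmony, regressive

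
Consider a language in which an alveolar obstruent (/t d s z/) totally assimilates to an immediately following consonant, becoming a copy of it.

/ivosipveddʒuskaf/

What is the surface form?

[ivosipvedʒdʒukkaf]

/d/ before /dʒ/ → [dʒ] (total assimilation)
/s/ before /k/ → [k] (total assimilation)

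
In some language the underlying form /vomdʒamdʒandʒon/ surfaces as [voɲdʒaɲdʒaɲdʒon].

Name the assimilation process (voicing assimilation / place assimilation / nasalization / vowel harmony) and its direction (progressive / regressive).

place assimilation, regressive

/m/→[ɲ] /m/→[ɲ] /n/→[ɲ].
Each target copies a feature from the following segment, so the direction is regressive.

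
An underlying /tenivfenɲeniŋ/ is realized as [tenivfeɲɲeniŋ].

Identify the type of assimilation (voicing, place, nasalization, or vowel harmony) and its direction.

/n/→[ɲ].
Each target copies a feature from the following segment, so the direction is regressive.

place assimilation, regressive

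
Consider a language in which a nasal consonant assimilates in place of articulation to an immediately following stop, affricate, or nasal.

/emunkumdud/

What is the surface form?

/n/ before /k/ (velar) → [ŋ]
/m/ before /d/ (alveolar) → [n]

[emuŋkundud]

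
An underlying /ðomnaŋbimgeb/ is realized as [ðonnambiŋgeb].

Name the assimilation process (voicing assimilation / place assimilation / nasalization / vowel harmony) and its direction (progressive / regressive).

/m/→[n] /ŋ/→[m] /m/→[ŋ].
Each target copies a feature from the following segment, so the direction is regressive.

place assimilation, regressive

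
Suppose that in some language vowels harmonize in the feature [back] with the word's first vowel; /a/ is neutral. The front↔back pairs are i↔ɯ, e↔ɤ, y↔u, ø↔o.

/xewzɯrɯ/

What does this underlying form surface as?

[xewziri]

/ɯ/ harmonizes with /e/ ([-back]) → [i]
/ɯ/ harmonizes with /e/ ([-back]) → [i]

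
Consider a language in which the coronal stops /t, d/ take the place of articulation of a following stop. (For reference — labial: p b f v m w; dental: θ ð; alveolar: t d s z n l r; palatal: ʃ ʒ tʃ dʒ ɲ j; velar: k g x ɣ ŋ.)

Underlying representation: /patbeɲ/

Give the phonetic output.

[papbeɲ]

/t/ before /b/ (labial) → [p]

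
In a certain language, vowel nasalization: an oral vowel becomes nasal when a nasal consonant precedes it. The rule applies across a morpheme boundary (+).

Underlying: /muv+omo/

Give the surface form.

[mũv+omõ]

/u/ after nasal /m/ → [ũ]
/o/ after nasal /m/ → [õ]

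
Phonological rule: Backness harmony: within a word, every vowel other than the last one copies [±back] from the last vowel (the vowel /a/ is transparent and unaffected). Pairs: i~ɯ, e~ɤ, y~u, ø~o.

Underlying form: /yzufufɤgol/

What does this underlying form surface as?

[uzufufɤgol]

/y/ harmonizes with /o/ ([+back]) → [u]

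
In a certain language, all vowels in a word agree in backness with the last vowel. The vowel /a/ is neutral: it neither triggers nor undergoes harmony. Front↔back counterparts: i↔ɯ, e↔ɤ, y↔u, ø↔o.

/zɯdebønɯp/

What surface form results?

[zɯdɤbonɯp]

/e/ harmonizes with /ɯ/ ([+back]) → [ɤ]
/ø/ harmonizes with /ɯ/ ([+back]) → [o]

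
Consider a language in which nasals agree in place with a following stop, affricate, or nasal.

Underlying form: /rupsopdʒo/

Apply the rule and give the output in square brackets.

no segment meets the rule's conditions; no change.

[rupsopdʒo]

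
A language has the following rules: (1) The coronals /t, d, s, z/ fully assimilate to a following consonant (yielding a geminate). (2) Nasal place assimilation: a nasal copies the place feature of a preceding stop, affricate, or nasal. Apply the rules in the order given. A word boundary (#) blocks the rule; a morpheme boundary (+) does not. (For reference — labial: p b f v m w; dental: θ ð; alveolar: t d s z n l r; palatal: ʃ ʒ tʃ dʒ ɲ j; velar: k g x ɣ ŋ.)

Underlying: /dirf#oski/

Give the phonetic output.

[dirf#okki]

Rule 1: /s/ before /k/ → [k] (total assimilation)
After rule 1: dirf#okki
Rule 2: no segment meets the rule's conditions; no change.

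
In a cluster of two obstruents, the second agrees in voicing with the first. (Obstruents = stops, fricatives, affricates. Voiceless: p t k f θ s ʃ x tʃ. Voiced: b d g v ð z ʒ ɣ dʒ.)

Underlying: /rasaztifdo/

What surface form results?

/t/ after /z/ (voiced) → [d]
/d/ after /f/ (voiceless) → [t]

[rasazdifto]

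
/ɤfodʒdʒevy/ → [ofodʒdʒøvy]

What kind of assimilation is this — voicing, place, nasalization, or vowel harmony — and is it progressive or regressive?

vowel harmony, regressive

/ɤ/→[o] /e/→[ø].
Vowels agree with the last vowel, so the harmony is regressive.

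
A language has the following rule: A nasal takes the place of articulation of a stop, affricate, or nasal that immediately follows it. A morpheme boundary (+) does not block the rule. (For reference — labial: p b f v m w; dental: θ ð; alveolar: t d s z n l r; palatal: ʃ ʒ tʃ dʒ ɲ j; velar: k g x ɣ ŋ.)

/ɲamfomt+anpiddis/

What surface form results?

/m/ before /t/ (alveolar) → [n]
/n/ before /p/ (labial) → [m]

[ɲamfont+ampiddis]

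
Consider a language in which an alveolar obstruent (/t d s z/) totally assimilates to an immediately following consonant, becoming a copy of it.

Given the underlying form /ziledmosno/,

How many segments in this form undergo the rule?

2

/d/ before /m/ → [m] (total assimilation)
/s/ before /n/ → [n] (total assimilation)
2 segments change.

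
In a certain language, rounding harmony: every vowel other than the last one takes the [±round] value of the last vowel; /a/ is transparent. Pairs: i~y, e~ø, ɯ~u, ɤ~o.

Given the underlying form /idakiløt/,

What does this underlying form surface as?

/i/ harmonizes with /ø/ ([+round]) → [y]
/i/ harmonizes with /ø/ ([+round]) → [y]

[ydakyløt]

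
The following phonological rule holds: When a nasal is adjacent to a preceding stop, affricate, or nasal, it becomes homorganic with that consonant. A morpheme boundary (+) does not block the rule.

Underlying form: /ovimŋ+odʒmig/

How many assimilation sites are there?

/ŋ/ after /m/ (labial) → [m]
/m/ after /dʒ/ (palatal) → [ɲ]
2 segments change.

2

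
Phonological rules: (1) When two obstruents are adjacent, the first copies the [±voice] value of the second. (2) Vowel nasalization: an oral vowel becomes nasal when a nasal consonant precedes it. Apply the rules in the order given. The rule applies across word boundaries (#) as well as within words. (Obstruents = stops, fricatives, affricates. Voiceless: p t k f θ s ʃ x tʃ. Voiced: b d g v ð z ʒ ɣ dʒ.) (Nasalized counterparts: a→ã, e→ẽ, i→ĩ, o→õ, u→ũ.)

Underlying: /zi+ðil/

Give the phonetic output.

[zi+ðil]

Rule 1: no segment meets the rule's conditions; no change.
After rule 1: zi+ðil
Rule 2: no segment meets the rule's conditions; no change.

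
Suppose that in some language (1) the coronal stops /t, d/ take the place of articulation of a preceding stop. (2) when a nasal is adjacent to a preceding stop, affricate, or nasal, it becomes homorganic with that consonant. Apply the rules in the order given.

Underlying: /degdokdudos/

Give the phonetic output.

Rule 1: /d/ after /g/ (velar) → [g]
Rule 1: /d/ after /k/ (velar) → [g]
After rule 1: deggokgudos
Rule 2: no segment meets the rule's conditions; no change.

[deggokgudos]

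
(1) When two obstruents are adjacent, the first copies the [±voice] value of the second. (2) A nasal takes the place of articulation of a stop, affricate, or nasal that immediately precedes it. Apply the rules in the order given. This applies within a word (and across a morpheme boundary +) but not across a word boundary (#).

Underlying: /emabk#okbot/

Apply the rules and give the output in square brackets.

Rule 1: /b/ before /k/ (voiceless) → [p]
Rule 1: /k/ before /b/ (voiced) → [g]
After rule 1: emapk#ogbot
Rule 2: no segment meets the rule's conditions; no change.

[emapk#ogbot]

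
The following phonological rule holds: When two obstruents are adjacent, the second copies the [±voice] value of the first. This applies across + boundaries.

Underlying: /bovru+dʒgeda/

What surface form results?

[bovru+dʒgeda]

no segment meets the rule's conditions; no change.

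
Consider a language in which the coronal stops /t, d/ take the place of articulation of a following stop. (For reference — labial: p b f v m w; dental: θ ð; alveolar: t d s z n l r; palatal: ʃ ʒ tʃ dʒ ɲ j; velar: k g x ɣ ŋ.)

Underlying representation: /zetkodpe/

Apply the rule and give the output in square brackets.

/t/ before /k/ (velar) → [k]
/d/ before /p/ (labial) → [b]

[zekkobpe]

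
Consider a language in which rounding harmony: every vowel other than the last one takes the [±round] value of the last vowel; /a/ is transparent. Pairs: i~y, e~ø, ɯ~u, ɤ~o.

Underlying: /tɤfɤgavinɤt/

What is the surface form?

[tɤfɤgavinɤt]

no segment meets the rule's conditions; no change.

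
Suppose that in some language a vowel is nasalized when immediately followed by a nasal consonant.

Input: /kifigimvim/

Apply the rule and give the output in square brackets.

[kifigĩmvĩm]

/i/ before nasal /m/ → [ĩ]
/i/ before nasal /m/ → [ĩ]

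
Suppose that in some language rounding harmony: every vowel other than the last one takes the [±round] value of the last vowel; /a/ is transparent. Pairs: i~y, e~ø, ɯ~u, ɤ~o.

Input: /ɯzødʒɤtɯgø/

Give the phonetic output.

/ɯ/ harmonizes with /ø/ ([+round]) → [u]
/ɤ/ harmonizes with /ø/ ([+round]) → [o]
/ɯ/ harmonizes with /ø/ ([+round]) → [u]

[uzødʒotugø]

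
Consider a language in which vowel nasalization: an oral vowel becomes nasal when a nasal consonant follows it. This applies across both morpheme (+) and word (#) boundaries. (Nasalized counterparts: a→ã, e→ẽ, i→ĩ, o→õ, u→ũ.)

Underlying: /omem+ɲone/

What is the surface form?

[õmẽm+ɲõne]

/o/ before nasal /m/ → [õ]
/e/ before nasal /m/ → [ẽ]
/o/ before nasal /n/ → [õ]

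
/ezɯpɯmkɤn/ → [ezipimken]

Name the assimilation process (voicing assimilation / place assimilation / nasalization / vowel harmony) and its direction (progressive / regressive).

vowel harmony, progressive

/ɯ/→[i] /ɯ/→[i] /ɤ/→[e].
Vowels agree with the first vowel, so the harmony is progressive.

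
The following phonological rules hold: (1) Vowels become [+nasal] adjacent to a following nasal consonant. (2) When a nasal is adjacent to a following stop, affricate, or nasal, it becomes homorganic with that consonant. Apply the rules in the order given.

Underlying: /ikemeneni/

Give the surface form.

Rule 1: /e/ before nasal /m/ → [ẽ]
Rule 1: /e/ before nasal /n/ → [ẽ]
Rule 1: /e/ before nasal /n/ → [ẽ]
After rule 1: ikẽmẽnẽni
Rule 2: no segment meets the rule's conditions; no change.

[ikẽmẽnẽni]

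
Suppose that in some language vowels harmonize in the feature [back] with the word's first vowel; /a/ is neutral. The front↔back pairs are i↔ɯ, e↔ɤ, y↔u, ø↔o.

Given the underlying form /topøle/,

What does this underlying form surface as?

[topolɤ]

/ø/ harmonizes with /o/ ([+back]) → [o]
/e/ harmonizes with /o/ ([+back]) → [ɤ]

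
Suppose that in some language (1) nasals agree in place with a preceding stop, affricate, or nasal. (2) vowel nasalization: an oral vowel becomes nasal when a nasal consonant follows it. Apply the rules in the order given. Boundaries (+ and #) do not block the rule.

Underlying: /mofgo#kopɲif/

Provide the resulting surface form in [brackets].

[mofgo#kopmif]

Rule 1: /ɲ/ after /p/ (labial) → [m]
After rule 1: mofgo#kopmif
Rule 2: no segment meets the rule's conditions; no change.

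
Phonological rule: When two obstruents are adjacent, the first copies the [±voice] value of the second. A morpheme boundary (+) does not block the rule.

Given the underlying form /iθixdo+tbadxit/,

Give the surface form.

/x/ before /d/ (voiced) → [ɣ]
/t/ before /b/ (voiced) → [d]
/d/ before /x/ (voiceless) → [t]

[iθiɣdo+dbatxit]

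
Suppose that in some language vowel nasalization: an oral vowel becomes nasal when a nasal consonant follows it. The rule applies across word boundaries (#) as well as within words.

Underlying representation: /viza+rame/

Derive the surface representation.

[viza+rãme]

/a/ before nasal /m/ → [ã]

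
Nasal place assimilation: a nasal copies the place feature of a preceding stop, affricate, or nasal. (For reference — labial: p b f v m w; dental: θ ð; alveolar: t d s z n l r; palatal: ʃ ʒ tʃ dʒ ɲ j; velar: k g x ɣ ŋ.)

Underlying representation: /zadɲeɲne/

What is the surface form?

/ɲ/ after /d/ (alveolar) → [n]
/n/ after /ɲ/ (palatal) → [ɲ]

[zadneɲɲe]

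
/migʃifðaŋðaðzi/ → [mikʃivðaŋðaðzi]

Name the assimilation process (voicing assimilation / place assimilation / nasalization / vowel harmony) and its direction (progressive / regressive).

/g/→[k] /f/→[v].
Each target copies a feature from the following segment, so the direction is regressive.

voicing assimilation, regressive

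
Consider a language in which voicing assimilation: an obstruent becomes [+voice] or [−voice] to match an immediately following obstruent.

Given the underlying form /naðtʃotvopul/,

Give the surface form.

/ð/ before /tʃ/ (voiceless) → [θ]
/t/ before /v/ (voiced) → [d]

[naθtʃodvopul]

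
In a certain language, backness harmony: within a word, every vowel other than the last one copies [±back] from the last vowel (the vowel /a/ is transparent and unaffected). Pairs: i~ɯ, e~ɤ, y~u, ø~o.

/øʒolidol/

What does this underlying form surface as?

[oʒolɯdol]

/ø/ harmonizes with /o/ ([+back]) → [o]
/i/ harmonizes with /o/ ([+back]) → [ɯ]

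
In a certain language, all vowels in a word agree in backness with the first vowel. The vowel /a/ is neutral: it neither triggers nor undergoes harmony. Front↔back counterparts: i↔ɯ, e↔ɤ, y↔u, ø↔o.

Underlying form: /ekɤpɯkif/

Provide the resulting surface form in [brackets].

/ɤ/ harmonizes with /e/ ([-back]) → [e]
/ɯ/ harmonizes with /e/ ([-back]) → [i]

[ekepikif]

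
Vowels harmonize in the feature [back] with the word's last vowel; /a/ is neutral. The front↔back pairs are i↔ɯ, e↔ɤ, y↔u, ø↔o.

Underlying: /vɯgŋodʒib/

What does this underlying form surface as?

/ɯ/ harmonizes with /i/ ([-back]) → [i]
/o/ harmonizes with /i/ ([-back]) → [ø]

[vigŋødʒib]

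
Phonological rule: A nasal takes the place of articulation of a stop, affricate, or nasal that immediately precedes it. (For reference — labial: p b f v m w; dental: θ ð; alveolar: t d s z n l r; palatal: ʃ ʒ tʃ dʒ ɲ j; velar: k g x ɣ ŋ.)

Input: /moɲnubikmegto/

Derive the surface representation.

[moɲɲubikŋegto]

/n/ after /ɲ/ (palatal) → [ɲ]
/m/ after /k/ (velar) → [ŋ]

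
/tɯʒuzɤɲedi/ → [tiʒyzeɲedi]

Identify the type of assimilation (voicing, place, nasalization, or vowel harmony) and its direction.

/ɯ/→[i] /u/→[y] /ɤ/→[e].
Vowels agree with the last vowel, so the harmony is regressive.

vowel harmony, regressive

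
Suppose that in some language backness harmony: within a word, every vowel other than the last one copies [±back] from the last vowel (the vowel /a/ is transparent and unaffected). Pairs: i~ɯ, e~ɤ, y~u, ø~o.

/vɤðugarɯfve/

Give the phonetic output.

/ɤ/ harmonizes with /e/ ([-back]) → [e]
/u/ harmonizes with /e/ ([-back]) → [y]
/ɯ/ harmonizes with /e/ ([-back]) → [i]

[veðygarifve]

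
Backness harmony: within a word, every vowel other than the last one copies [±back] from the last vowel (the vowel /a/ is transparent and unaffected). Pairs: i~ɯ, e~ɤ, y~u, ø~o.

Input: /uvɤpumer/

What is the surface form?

/u/ harmonizes with /e/ ([-back]) → [y]
/ɤ/ harmonizes with /e/ ([-back]) → [e]
/u/ harmonizes with /e/ ([-back]) → [y]

[yvepymer]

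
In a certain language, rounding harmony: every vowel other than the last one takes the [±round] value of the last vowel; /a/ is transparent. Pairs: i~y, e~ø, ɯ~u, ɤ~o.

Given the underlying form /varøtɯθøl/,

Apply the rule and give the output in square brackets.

/ɯ/ harmonizes with /ø/ ([+round]) → [u]

[varøtuθøl]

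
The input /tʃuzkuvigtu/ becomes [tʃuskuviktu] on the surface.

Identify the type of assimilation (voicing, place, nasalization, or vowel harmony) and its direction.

/z/→[s] /g/→[k].
Each target copies a feature from the following segment, so the direction is regressive.

voicing assimilation, regressive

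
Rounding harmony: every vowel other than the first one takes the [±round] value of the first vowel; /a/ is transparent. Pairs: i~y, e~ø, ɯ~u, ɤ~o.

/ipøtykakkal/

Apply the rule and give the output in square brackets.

/ø/ harmonizes with /i/ ([-round]) → [e]
/y/ harmonizes with /i/ ([-round]) → [i]

[ipetikakkal]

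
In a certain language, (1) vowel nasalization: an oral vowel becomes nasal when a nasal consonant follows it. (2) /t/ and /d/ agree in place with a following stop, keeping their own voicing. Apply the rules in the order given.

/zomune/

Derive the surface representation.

Rule 1: /o/ before nasal /m/ → [õ]
Rule 1: /u/ before nasal /n/ → [ũ]
After rule 1: zõmũne
Rule 2: no segment meets the rule's conditions; no change.

[zõmũne]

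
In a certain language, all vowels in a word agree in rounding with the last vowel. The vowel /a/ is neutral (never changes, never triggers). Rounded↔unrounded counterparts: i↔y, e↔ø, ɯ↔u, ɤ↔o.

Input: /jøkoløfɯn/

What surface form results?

[jekɤlefɯn]

/ø/ harmonizes with /ɯ/ ([-round]) → [e]
/o/ harmonizes with /ɯ/ ([-round]) → [ɤ]
/ø/ harmonizes with /ɯ/ ([-round]) → [e]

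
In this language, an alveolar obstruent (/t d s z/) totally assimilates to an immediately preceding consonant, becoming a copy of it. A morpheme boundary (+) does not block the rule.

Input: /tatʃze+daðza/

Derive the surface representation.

/z/ after /tʃ/ → [tʃ] (total assimilation)
/z/ after /ð/ → [ð] (total assimilation)

[tatʃtʃe+daðða]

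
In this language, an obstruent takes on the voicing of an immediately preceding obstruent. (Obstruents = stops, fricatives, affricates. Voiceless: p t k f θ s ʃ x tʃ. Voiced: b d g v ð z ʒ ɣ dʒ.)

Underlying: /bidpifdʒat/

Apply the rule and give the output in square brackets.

[bidbiftʃat]

/p/ after /d/ (voiced) → [b]
/dʒ/ after /f/ (voiceless) → [tʃ]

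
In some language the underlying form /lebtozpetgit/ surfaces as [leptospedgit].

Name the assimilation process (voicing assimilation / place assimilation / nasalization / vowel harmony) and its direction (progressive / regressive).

voicing assimilation, regressive

/b/→[p] /z/→[s] /t/→[d].
Each target copies a feature from the following segment, so the direction is regressive.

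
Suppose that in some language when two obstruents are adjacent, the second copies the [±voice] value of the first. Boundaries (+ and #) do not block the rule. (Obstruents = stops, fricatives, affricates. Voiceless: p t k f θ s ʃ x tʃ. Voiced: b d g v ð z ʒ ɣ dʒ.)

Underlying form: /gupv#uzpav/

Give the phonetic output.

[gupf#uzbav]

/v/ after /p/ (voiceless) → [f]
/p/ after /z/ (voiced) → [b]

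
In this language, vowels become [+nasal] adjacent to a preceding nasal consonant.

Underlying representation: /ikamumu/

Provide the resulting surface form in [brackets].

/u/ after nasal /m/ → [ũ]
/u/ after nasal /m/ → [ũ]

[ikamũmũ]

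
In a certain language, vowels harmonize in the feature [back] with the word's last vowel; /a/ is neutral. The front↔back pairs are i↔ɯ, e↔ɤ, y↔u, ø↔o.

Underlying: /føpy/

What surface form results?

no segment meets the rule's conditions; no change.

[føpy]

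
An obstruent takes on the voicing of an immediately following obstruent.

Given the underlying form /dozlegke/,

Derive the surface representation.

/g/ before /k/ (voiceless) → [k]

[dozlekke]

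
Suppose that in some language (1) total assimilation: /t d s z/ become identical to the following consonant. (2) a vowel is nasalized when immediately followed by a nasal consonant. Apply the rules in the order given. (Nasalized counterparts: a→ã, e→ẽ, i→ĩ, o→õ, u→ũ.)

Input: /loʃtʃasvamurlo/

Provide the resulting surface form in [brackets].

Rule 1: /s/ before /v/ → [v] (total assimilation)
After rule 1: loʃtʃavvamurlo
Rule 2: /a/ before nasal /m/ → [ã]

[loʃtʃavvãmurlo]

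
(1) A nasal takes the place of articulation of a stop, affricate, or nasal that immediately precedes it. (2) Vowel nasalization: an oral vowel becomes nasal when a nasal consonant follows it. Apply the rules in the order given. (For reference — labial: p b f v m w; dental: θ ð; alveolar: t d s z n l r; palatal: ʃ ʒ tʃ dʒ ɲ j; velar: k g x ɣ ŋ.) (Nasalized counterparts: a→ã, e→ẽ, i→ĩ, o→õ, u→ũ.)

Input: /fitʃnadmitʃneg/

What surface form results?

[fitʃɲadnitʃɲeg]

Rule 1: /n/ after /tʃ/ (palatal) → [ɲ]
Rule 1: /m/ after /d/ (alveolar) → [n]
Rule 1: /n/ after /tʃ/ (palatal) → [ɲ]
After rule 1: fitʃɲadnitʃɲeg
Rule 2: no segment meets the rule's conditions; no change.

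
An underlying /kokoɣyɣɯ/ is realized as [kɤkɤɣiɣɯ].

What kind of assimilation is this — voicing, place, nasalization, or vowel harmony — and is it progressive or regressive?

vowel harmony, regressive

/o/→[ɤ] /o/→[ɤ] /y/→[i].
Vowels agree with the last vowel, so the harmony is regressive.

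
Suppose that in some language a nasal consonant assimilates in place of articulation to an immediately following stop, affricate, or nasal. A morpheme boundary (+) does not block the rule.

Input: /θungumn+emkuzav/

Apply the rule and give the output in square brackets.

[θuŋgunn+eŋkuzav]

/n/ before /g/ (velar) → [ŋ]
/m/ before /n/ (alveolar) → [n]
/m/ before /k/ (velar) → [ŋ]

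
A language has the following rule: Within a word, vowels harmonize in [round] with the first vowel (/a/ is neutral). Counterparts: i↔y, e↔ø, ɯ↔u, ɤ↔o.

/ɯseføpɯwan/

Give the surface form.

[ɯsefepɯwan]

/ø/ harmonizes with /ɯ/ ([-round]) → [e]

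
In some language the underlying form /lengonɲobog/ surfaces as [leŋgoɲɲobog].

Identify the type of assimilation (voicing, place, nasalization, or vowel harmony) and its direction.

/n/→[ŋ] /n/→[ɲ].
Each target copies a feature from the following segment, so the direction is regressive.

place assimilation, regressive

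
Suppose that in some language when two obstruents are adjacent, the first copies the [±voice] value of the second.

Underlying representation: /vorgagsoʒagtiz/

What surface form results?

[vorgaksoʒaktiz]

/g/ before /s/ (voiceless) → [k]
/g/ before /t/ (voiceless) → [k]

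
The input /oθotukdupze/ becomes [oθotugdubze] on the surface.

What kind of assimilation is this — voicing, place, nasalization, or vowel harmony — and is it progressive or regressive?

voicing assimilation, regressive

/k/→[g] /p/→[b].
Each target copies a feature from the following segment, so the direction is regressive.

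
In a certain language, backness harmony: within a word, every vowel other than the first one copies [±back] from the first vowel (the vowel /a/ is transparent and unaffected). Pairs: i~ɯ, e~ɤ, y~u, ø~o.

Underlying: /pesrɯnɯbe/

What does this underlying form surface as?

[pesrinibe]

/ɯ/ harmonizes with /e/ ([-back]) → [i]
/ɯ/ harmonizes with /e/ ([-back]) → [i]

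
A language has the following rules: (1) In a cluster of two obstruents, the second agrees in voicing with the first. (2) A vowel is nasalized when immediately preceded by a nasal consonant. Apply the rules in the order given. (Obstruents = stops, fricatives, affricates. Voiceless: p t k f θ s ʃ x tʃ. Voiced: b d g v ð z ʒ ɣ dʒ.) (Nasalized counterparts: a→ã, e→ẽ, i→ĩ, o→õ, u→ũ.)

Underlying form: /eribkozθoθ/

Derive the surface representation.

[eribgozðoθ]

Rule 1: /k/ after /b/ (voiced) → [g]
Rule 1: /θ/ after /z/ (voiced) → [ð]
After rule 1: eribgozðoθ
Rule 2: no segment meets the rule's conditions; no change.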